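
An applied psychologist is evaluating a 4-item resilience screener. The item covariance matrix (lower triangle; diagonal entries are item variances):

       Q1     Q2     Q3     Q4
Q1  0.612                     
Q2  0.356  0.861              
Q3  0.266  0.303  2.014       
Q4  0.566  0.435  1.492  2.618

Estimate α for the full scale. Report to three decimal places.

ΣVar(i) = 0.612 + 0.861 + 2.014 + 2.618 = 6.105
Σ_{i<j} σ_ij = 3.418
σ²_T = 6.105 + 2 × 3.418 = 12.941
α = (k/(k−1))·(1 − ΣVar(i)/σ²_T) = (4/3)·(1 − 6.105/12.941) = 0.704

α = 0.704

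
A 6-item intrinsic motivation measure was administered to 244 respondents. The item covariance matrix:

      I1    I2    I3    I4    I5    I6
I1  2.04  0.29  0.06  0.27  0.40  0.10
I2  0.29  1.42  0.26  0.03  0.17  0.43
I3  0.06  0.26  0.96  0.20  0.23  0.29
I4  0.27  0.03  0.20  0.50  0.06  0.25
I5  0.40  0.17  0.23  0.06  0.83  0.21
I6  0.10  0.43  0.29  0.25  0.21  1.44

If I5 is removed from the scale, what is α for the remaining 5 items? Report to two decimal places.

α = 0.51

Remaining items: I1, I2, I3, I4, I6 (k = 5).
Σσ²ᵢ = 2.04 + 1.42 + 0.96 + 0.50 + 1.44 = 6.36
total variance = 6.36 + 2 × 2.18 = 10.72
α (item deleted) = (5/4)·(1 − 6.36/10.72) = 0.51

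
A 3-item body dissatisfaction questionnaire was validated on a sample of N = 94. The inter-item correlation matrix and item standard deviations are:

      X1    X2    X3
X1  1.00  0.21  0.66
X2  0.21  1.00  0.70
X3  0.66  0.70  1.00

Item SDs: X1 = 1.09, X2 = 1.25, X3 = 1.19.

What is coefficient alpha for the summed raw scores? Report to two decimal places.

α = 0.77

Σσ²ᵢ = 1.09² + 1.25² + 1.19² = 4.1667
Covariances σ_ij = r_ij · s_i · s_j:
  σ(X1,X2) = 0.21 × 1.09 × 1.25 = 0.2861
  σ(X1,X3) = 0.66 × 1.09 × 1.19 = 0.8561
  σ(X2,X3) = 0.70 × 1.25 × 1.19 = 1.0413
σ²_T = Σσ²ᵢ + 2·Σσ_ij = 4.1667 + 2 × 2.1835 = 8.5337
α = (3/2)·(1 − 4.1667/8.5337) = 0.77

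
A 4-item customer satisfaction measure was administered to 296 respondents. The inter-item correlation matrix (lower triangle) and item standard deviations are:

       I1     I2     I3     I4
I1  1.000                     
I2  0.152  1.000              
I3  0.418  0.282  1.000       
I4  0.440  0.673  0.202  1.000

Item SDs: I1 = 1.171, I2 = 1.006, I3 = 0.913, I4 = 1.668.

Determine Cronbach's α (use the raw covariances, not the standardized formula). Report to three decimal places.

Σσ²ᵢ = 1.171² + 1.006² + 0.913² + 1.668² = 5.9991
Covariances σ_ij = r_ij · s_i · s_j:
  σ(I1,I2) = 0.152 × 1.171 × 1.006 = 0.1791
  σ(I1,I3) = 0.418 × 1.171 × 0.913 = 0.4469
  σ(I1,I4) = 0.440 × 1.171 × 1.668 = 0.8594
  σ(I2,I3) = 0.282 × 1.006 × 0.913 = 0.2590
  σ(I2,I4) = 0.673 × 1.006 × 1.668 = 1.1293
  σ(I3,I4) = 0.202 × 0.913 × 1.668 = 0.3076
σ²_T = Σσ²ᵢ + 2·Σσ_ij = 5.9991 + 2 × 3.1813 = 12.3617
α = (4/3)·(1 − 5.9991/12.3617) = 0.686

Cronbach's α = 0.686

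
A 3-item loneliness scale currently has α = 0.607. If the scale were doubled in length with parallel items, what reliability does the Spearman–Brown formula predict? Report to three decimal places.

predicted reliability = 0.755

Length factor m = 2
α' = m·α / (1 + (m−1)·α)
   = 2 × 0.607 / (1 + (2 − 1) × 0.607)
   = 1.2140 / 1.6070 = 0.755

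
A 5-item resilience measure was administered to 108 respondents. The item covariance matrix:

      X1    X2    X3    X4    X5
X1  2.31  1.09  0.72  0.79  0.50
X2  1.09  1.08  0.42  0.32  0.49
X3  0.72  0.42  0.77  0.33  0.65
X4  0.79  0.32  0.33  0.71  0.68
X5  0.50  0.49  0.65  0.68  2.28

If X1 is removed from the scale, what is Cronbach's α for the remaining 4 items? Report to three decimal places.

Cronbach's α = 0.726

Remaining items: X2, X3, X4, X5 (k = 4).
Σσᵢ² = 1.08 + 0.77 + 0.71 + 2.28 = 4.84
Var(T) = 4.84 + 2 × 2.89 = 10.62
α (item deleted) = (4/3)·(1 − 4.84/10.62) = 0.726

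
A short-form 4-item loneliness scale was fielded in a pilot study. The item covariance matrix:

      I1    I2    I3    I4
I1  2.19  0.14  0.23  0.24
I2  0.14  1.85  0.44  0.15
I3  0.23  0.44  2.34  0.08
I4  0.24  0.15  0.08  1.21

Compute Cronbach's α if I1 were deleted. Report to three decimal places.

Remaining items: I2, I3, I4 (k = 3).
sum of item variances = 1.85 + 2.34 + 1.21 = 5.40
Var(T) = 5.40 + 2 × 0.67 = 6.74
α (item deleted) = (3/2)·(1 − 5.40/6.74) = 0.298

Cronbach's α = 0.298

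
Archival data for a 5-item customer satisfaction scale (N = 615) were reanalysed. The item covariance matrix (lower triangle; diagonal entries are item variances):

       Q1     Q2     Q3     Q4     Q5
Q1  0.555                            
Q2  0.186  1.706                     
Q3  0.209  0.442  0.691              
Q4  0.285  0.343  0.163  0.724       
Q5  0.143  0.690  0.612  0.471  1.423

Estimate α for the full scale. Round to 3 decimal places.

ΣVar(i) = 0.555 + 1.706 + 0.691 + 0.724 + 1.423 = 5.099
Sum of off-diagonal covariances = 3.544
Var(T) = 5.099 + 2 × 3.544 = 12.187
α = (k/(k−1))·(1 − ΣVar(i)/Var(T)) = (5/4)·(1 − 5.099/12.187) = 0.727

α = 0.727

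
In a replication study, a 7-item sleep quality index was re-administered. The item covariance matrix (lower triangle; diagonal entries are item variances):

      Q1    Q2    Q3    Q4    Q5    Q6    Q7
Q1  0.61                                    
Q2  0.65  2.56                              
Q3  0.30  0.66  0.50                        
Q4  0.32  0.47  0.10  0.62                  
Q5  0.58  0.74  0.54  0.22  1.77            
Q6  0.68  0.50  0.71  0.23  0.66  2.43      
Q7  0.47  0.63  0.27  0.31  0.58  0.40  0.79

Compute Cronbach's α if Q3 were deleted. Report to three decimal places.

Cronbach's α = 0.755

Remaining items: Q1, Q2, Q4, Q5, Q6, Q7 (k = 6).
Σσ²ᵢ = 0.61 + 2.56 + 0.62 + 1.77 + 2.43 + 0.79 = 8.78
σ²_T = 8.78 + 2 × 7.44 = 23.66
α (item deleted) = (6/5)·(1 − 8.78/23.66) = 0.755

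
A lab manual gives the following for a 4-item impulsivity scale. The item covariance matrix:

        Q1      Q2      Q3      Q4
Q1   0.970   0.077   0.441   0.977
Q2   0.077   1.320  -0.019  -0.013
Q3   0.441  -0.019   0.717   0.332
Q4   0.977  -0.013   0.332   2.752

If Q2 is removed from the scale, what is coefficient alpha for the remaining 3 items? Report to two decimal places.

α = 0.66

Remaining items: Q1, Q3, Q4 (k = 3).
ΣVar(i) = 0.970 + 0.717 + 2.752 = 4.439
Var(T) = 4.439 + 2 × 1.750 = 7.939
α (item deleted) = (3/2)·(1 − 4.439/7.939) = 0.66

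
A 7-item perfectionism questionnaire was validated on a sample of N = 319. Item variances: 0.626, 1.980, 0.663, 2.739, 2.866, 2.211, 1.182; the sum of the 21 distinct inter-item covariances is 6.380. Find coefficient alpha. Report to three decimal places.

Σσ²ᵢ = 0.626 + 1.980 + 0.663 + 2.739 + 2.866 + 2.211 + 1.182 = 12.267
Sum of distinct covariances = 6.380
σ²_T = Σσ²ᵢ + 2·Σcov = 12.267 + 2 × 6.380 = 25.027
α = (7/6)·(1 − 12.267/25.027) = 0.595

α = 0.595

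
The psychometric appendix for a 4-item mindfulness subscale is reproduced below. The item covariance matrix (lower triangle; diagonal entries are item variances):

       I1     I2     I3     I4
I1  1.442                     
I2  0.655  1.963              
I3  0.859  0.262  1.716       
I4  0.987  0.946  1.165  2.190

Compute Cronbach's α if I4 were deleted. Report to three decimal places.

Cronbach's α = 0.614

Remaining items: I1, I2, I3 (k = 3).
Σσᵢ² = 1.442 + 1.963 + 1.716 = 5.121
total variance = 5.121 + 2 × 1.776 = 8.673
α (item deleted) = (3/2)·(1 − 5.121/8.673) = 0.614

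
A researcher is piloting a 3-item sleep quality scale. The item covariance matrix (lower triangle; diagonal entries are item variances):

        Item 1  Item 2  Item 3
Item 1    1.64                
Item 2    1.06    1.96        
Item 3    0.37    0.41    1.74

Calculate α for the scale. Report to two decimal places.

ΣVar(i) = 1.64 + 1.96 + 1.74 = 5.34
Sum of off-diagonal covariances = 1.84
Var(T) = 5.34 + 2 × 1.84 = 9.02
α = (k/(k−1))·(1 − ΣVar(i)/Var(T)) = (3/2)·(1 − 5.34/9.02) = 0.61

α = 0.61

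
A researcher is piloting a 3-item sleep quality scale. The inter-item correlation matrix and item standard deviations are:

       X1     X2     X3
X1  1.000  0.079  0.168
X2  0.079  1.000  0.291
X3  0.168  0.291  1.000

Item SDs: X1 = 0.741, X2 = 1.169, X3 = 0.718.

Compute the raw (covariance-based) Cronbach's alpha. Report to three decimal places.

α = 0.373

Σσ²ᵢ = 0.741² + 1.169² + 0.718² = 2.4312
Covariances σ_ij = r_ij · s_i · s_j:
  σ(X1,X2) = 0.079 × 0.741 × 1.169 = 0.0684
  σ(X1,X3) = 0.168 × 0.741 × 0.718 = 0.0894
  σ(X2,X3) = 0.291 × 1.169 × 0.718 = 0.2442
σ²_T = Σσ²ᵢ + 2·Σσ_ij = 2.4312 + 2 × 0.4020 = 3.2352
α = (3/2)·(1 − 2.4312/3.2352) = 0.373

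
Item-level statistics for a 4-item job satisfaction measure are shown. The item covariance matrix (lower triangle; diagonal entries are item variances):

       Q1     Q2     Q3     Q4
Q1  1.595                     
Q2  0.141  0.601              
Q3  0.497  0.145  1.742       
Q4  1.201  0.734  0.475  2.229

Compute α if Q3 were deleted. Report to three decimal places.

Remaining items: Q1, Q2, Q4 (k = 3).
sum of item variances = 1.595 + 0.601 + 2.229 = 4.425
Var(T) = 4.425 + 2 × 2.076 = 8.577
α (item deleted) = (3/2)·(1 − 4.425/8.577) = 0.726

α = 0.726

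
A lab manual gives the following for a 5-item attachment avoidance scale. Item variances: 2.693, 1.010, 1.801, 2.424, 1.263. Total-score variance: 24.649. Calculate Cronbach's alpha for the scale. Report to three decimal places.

sum of item variances = 2.693 + 1.010 + 1.801 + 2.424 + 1.263 = 9.191
α = (k/(k−1))·(1 − sum of item variances/Var(T)) = (5/4)·(1 − 9.191/24.649) = 0.784

α = 0.784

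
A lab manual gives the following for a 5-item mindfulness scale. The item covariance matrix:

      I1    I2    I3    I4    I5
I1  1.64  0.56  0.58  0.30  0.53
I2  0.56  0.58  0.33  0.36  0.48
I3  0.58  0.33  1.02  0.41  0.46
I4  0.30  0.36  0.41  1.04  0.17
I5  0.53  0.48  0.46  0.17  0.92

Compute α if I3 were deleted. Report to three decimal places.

Remaining items: I1, I2, I4, I5 (k = 4).
ΣVar(i) = 1.64 + 0.58 + 1.04 + 0.92 = 4.18
σ²_T = 4.18 + 2 × 2.40 = 8.98
α (item deleted) = (4/3)·(1 − 4.18/8.98) = 0.713

α = 0.713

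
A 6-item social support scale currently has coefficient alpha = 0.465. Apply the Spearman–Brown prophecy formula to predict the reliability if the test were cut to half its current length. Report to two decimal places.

Length factor m = 1/2
α' = m·α / (1 − (1−m)·α)
   = 1/2 × 0.465 / (1 − (1 − 1/2) × 0.465)
   = 0.2325 / 0.7675 = 0.30

predicted reliability = 0.30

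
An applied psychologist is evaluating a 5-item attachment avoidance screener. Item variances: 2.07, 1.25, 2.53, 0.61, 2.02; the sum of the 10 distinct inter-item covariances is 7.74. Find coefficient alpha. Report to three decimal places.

Σσ²ᵢ = 2.07 + 1.25 + 2.53 + 0.61 + 2.02 = 8.48
Sum of distinct covariances = 7.74
Var(T) = Σσ²ᵢ + 2·Σcov = 8.48 + 2 × 7.74 = 23.96
α = (5/4)·(1 − 8.48/23.96) = 0.808

coefficient alpha = 0.808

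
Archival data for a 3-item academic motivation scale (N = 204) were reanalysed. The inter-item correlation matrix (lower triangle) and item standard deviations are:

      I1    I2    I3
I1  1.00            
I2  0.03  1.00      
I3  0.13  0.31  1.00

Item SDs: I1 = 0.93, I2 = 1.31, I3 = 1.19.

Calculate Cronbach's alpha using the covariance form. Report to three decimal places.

Σσ²ᵢ = 0.93² + 1.31² + 1.19² = 3.9971
Covariances σ_ij = r_ij · s_i · s_j:
  σ(I1,I2) = 0.03 × 0.93 × 1.31 = 0.0365
  σ(I1,I3) = 0.13 × 0.93 × 1.19 = 0.1439
  σ(I2,I3) = 0.31 × 1.31 × 1.19 = 0.4833
σ²_T = Σσ²ᵢ + 2·Σσ_ij = 3.9971 + 2 × 0.6637 = 5.3245
α = (3/2)·(1 − 3.9971/5.3245) = 0.374

Cronbach's alpha = 0.374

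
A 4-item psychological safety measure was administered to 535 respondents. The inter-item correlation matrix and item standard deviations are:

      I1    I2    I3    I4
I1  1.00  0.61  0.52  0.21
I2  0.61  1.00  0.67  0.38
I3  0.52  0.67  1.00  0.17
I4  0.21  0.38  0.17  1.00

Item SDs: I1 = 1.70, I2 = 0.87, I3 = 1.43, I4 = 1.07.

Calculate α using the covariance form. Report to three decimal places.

Σσ²ᵢ = 1.70² + 0.87² + 1.43² + 1.07² = 6.8367
Covariances σ_ij = r_ij · s_i · s_j:
  σ(I1,I2) = 0.61 × 1.70 × 0.87 = 0.9022
  σ(I1,I3) = 0.52 × 1.70 × 1.43 = 1.2641
  σ(I1,I4) = 0.21 × 1.70 × 1.07 = 0.3820
  σ(I2,I3) = 0.67 × 0.87 × 1.43 = 0.8335
  σ(I2,I4) = 0.38 × 0.87 × 1.07 = 0.3537
  σ(I3,I4) = 0.17 × 1.43 × 1.07 = 0.2601
σ²_T = Σσ²ᵢ + 2·Σσ_ij = 6.8367 + 2 × 3.9956 = 14.8279
α = (4/3)·(1 − 6.8367/14.8279) = 0.719

α = 0.719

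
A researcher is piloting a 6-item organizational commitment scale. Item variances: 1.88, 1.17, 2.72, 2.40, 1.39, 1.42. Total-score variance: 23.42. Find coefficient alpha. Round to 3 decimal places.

Σσᵢ² = 1.88 + 1.17 + 2.72 + 2.40 + 1.39 + 1.42 = 10.98
α = (k/(k−1))·(1 − Σσᵢ²/σ²_total) = (6/5)·(1 − 10.98/23.42) = 0.637

α = 0.637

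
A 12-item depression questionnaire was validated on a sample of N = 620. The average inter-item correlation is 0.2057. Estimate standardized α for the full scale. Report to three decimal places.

α = 0.757

Standardized α = k·r̄ / (1 + (k−1)·r̄) = 12 × 0.2057 / (1 + 11 × 0.2057)
  = 2.4684 / 3.2627 = 0.757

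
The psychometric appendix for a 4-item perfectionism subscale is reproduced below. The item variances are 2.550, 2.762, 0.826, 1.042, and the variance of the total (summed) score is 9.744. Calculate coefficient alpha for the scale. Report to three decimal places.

ΣVar(i) = 2.550 + 2.762 + 0.826 + 1.042 = 7.180
α = (k/(k−1))·(1 − ΣVar(i)/Var(T)) = (4/3)·(1 − 7.180/9.744) = 0.351

α = 0.351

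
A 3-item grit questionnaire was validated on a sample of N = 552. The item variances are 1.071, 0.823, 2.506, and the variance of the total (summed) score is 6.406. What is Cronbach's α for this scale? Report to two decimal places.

α = 0.47

Σσ²ᵢ = 1.071 + 0.823 + 2.506 = 4.400
α = (k/(k−1))·(1 − Σσ²ᵢ/σ²_T) = (3/2)·(1 − 4.400/6.406) = 0.47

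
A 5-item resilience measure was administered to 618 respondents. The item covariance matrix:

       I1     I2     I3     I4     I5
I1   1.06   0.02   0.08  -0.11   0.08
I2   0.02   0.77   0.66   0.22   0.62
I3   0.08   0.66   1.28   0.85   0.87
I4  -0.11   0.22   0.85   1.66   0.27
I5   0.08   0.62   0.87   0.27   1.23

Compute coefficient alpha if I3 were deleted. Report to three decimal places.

coefficient alpha = 0.424

Remaining items: I1, I2, I4, I5 (k = 4).
sum of item variances = 1.06 + 0.77 + 1.66 + 1.23 = 4.72
Var(T) = 4.72 + 2 × 1.10 = 6.92
α (item deleted) = (4/3)·(1 − 4.72/6.92) = 0.424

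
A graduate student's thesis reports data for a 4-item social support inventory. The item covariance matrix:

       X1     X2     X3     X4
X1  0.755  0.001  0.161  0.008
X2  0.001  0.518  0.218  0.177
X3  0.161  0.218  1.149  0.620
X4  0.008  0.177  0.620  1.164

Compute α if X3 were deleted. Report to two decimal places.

α = 0.20

Remaining items: X1, X2, X4 (k = 3).
sum of item variances = 0.755 + 0.518 + 1.164 = 2.437
σ²_T = 2.437 + 2 × 0.186 = 2.809
α (item deleted) = (3/2)·(1 − 2.437/2.809) = 0.20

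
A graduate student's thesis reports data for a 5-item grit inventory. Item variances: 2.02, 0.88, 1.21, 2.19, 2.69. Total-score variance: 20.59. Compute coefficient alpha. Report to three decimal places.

Σσ²ᵢ = 2.02 + 0.88 + 1.21 + 2.19 + 2.69 = 8.99
α = (k/(k−1))·(1 − Σσ²ᵢ/σ²_T) = (5/4)·(1 − 8.99/20.59) = 0.704

coefficient alpha = 0.704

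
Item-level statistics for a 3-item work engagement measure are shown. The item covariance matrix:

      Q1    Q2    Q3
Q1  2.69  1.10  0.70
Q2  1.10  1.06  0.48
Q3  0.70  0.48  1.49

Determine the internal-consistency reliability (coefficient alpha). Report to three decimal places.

α = 0.698

ΣVar(i) = 2.69 + 1.06 + 1.49 = 5.24
Sum of the distinct covariances = 2.28
Var(T) = 5.24 + 2 × 2.28 = 9.80
α = (k/(k−1))·(1 − ΣVar(i)/Var(T)) = (3/2)·(1 − 5.24/9.80) = 0.698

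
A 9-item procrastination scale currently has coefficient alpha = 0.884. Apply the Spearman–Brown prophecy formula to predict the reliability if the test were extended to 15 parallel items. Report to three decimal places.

predicted reliability = 0.927

Length factor m = 15/9 = 1.6667
α' = m·α / (1 + (m−1)·α)
   = 15/9 × 0.884 / (1 + (15/9 − 1) × 0.884)
   = 1.4733 / 1.5893 = 0.927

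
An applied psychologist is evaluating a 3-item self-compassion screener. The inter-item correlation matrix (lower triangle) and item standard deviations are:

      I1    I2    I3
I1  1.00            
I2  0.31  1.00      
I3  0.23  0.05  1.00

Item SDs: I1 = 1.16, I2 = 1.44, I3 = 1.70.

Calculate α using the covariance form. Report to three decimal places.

Σσ²ᵢ = 1.16² + 1.44² + 1.70² = 6.3092
Covariances σ_ij = r_ij · s_i · s_j:
  σ(I1,I2) = 0.31 × 1.16 × 1.44 = 0.5178
  σ(I1,I3) = 0.23 × 1.16 × 1.70 = 0.4536
  σ(I2,I3) = 0.05 × 1.44 × 1.70 = 0.1224
σ²_T = Σσ²ᵢ + 2·Σσ_ij = 6.3092 + 2 × 1.0938 = 8.4968
α = (3/2)·(1 − 6.3092/8.4968) = 0.386

α = 0.386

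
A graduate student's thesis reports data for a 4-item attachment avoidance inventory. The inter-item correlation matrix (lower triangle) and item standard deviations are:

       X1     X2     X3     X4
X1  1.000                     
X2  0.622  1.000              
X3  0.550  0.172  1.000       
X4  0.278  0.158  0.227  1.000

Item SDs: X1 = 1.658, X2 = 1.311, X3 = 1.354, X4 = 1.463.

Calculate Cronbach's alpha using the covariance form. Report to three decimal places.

Cronbach's alpha = 0.674

Σσ²ᵢ = 1.658² + 1.311² + 1.354² + 1.463² = 8.4414
Covariances σ_ij = r_ij · s_i · s_j:
  σ(X1,X2) = 0.622 × 1.658 × 1.311 = 1.3520
  σ(X1,X3) = 0.550 × 1.658 × 1.354 = 1.2347
  σ(X1,X4) = 0.278 × 1.658 × 1.463 = 0.6743
  σ(X2,X3) = 0.172 × 1.311 × 1.354 = 0.3053
  σ(X2,X4) = 0.158 × 1.311 × 1.463 = 0.3030
  σ(X3,X4) = 0.227 × 1.354 × 1.463 = 0.4497
σ²_T = Σσ²ᵢ + 2·Σσ_ij = 8.4414 + 2 × 4.3190 = 17.0794
α = (4/3)·(1 − 8.4414/17.0794) = 0.674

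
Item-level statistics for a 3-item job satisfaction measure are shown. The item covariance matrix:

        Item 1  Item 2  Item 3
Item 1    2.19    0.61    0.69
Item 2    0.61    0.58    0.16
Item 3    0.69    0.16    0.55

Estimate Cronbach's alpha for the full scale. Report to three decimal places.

sum of item variances = 2.19 + 0.58 + 0.55 = 3.32
Sum of off-diagonal covariances = 1.46
σ²_total = 3.32 + 2 × 1.46 = 6.24
α = (k/(k−1))·(1 − sum of item variances/σ²_total) = (3/2)·(1 − 3.32/6.24) = 0.702

α = 0.702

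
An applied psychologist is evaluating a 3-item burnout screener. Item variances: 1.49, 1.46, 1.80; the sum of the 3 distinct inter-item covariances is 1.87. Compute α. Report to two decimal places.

α = 0.66

sum of item variances = 1.49 + 1.46 + 1.80 = 4.75
Sum of distinct covariances = 1.87
total variance = sum of item variances + 2·Σcov = 4.75 + 2 × 1.87 = 8.49
α = (3/2)·(1 − 4.75/8.49) = 0.66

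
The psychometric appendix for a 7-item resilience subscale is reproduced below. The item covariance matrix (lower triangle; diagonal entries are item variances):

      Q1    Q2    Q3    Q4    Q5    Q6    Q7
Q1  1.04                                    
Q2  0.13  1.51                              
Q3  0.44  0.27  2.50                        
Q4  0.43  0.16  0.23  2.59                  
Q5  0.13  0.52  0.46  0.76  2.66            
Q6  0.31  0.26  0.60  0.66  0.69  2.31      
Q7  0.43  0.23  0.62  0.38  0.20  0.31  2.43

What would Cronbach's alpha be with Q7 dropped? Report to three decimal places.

Remaining items: Q1, Q2, Q3, Q4, Q5, Q6 (k = 6).
ΣVar(i) = 1.04 + 1.51 + 2.50 + 2.59 + 2.66 + 2.31 = 12.61
σ²_total = 12.61 + 2 × 6.05 = 24.71
α (item deleted) = (6/5)·(1 − 12.61/24.71) = 0.588

Cronbach's alpha = 0.588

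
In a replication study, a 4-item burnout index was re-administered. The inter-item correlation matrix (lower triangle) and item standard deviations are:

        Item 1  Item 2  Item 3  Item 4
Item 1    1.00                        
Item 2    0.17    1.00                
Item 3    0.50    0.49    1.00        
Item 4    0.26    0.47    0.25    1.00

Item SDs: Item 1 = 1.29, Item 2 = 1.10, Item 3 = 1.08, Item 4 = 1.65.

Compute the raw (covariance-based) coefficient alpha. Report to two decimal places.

Σσ²ᵢ = 1.29² + 1.10² + 1.08² + 1.65² = 6.7630
Covariances σ_ij = r_ij · s_i · s_j:
  σ(Item 1,Item 2) = 0.17 × 1.29 × 1.10 = 0.2412
  σ(Item 1,Item 3) = 0.50 × 1.29 × 1.08 = 0.6966
  σ(Item 1,Item 4) = 0.26 × 1.29 × 1.65 = 0.5534
  σ(Item 2,Item 3) = 0.49 × 1.10 × 1.08 = 0.5821
  σ(Item 2,Item 4) = 0.47 × 1.10 × 1.65 = 0.8530
  σ(Item 3,Item 4) = 0.25 × 1.08 × 1.65 = 0.4455
σ²_T = Σσ²ᵢ + 2·Σσ_ij = 6.7630 + 2 × 3.3718 = 13.5066
α = (4/3)·(1 − 6.7630/13.5066) = 0.67

coefficient alpha = 0.67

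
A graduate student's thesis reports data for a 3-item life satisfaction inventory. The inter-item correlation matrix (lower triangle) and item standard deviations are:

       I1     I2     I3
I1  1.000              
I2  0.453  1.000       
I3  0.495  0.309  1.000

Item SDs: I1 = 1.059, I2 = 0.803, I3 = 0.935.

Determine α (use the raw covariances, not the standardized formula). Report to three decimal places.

α = 0.684

Σσ²ᵢ = 1.059² + 0.803² + 0.935² = 2.6405
Covariances σ_ij = r_ij · s_i · s_j:
  σ(I1,I2) = 0.453 × 1.059 × 0.803 = 0.3852
  σ(I1,I3) = 0.495 × 1.059 × 0.935 = 0.4901
  σ(I2,I3) = 0.309 × 0.803 × 0.935 = 0.2320
σ²_T = Σσ²ᵢ + 2·Σσ_ij = 2.6405 + 2 × 1.1073 = 4.8551
α = (3/2)·(1 − 2.6405/4.8551) = 0.684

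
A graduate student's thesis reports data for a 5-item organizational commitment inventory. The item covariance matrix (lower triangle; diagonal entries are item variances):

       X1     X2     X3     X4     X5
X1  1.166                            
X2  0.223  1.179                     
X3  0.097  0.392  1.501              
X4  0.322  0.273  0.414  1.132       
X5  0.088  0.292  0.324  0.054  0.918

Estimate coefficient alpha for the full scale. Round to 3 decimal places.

sum of item variances = 1.166 + 1.179 + 1.501 + 1.132 + 0.918 = 5.896
Sum of off-diagonal covariances = 2.479
total variance = 5.896 + 2 × 2.479 = 10.854
α = (k/(k−1))·(1 − sum of item variances/total variance) = (5/4)·(1 − 5.896/10.854) = 0.571

α = 0.571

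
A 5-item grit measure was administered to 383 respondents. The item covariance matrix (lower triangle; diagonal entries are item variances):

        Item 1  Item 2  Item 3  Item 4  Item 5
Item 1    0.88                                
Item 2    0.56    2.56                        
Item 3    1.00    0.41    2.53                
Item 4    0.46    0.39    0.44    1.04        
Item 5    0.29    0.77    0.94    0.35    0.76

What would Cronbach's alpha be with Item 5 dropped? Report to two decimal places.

α = 0.64

Remaining items: Item 1, Item 2, Item 3, Item 4 (k = 4).
ΣVar(i) = 0.88 + 2.56 + 2.53 + 1.04 = 7.01
σ²_T = 7.01 + 2 × 3.26 = 13.53
α (item deleted) = (4/3)·(1 − 7.01/13.53) = 0.64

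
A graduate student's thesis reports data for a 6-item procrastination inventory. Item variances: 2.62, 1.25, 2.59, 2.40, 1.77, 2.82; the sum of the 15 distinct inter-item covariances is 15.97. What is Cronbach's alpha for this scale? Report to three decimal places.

α = 0.844

ΣVar(i) = 2.62 + 1.25 + 2.59 + 2.40 + 1.77 + 2.82 = 13.45
Sum of distinct covariances = 15.97
σ²_total = ΣVar(i) + 2·Σcov = 13.45 + 2 × 15.97 = 45.39
α = (6/5)·(1 − 13.45/45.39) = 0.844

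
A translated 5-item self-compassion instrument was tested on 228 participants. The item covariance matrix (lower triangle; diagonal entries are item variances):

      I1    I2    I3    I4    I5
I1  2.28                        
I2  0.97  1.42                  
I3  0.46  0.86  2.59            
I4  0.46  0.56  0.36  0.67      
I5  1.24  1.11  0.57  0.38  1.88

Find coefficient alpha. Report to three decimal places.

sum of item variances = 2.28 + 1.42 + 2.59 + 0.67 + 1.88 = 8.84
Sum of the distinct covariances = 6.97
σ²_T = 8.84 + 2 × 6.97 = 22.78
α = (k/(k−1))·(1 − sum of item variances/σ²_T) = (5/4)·(1 − 8.84/22.78) = 0.765

coefficient alpha = 0.765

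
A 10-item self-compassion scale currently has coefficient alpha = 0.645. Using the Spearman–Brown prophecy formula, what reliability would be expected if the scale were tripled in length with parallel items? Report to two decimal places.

predicted reliability = 0.84

Length factor m = 3
α' = m·α / (1 + (m−1)·α)
   = 3 × 0.645 / (1 + (3 − 1) × 0.645)
   = 1.9350 / 2.2900 = 0.84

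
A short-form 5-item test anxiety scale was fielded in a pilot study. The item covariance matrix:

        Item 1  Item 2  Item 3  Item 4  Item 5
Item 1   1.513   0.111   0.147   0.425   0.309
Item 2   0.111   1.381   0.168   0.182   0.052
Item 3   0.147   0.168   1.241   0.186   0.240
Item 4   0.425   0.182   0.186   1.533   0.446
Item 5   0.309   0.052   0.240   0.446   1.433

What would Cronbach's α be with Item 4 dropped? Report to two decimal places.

α = 0.36

Remaining items: Item 1, Item 2, Item 3, Item 5 (k = 4).
ΣVar(i) = 1.513 + 1.381 + 1.241 + 1.433 = 5.568
total variance = 5.568 + 2 × 1.027 = 7.622
α (item deleted) = (4/3)·(1 − 5.568/7.622) = 0.36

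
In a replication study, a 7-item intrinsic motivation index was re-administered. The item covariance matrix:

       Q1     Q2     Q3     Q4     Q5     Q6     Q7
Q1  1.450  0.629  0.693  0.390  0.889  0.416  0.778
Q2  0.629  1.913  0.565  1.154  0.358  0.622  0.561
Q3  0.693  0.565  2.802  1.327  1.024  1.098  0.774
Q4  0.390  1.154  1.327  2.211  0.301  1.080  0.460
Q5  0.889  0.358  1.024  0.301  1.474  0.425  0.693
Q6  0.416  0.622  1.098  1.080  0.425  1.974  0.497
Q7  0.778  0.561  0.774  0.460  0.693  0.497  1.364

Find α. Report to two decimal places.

α = 0.81

ΣVar(i) = 1.450 + 1.913 + 2.802 + 2.211 + 1.474 + 1.974 + 1.364 = 13.188
Sum of off-diagonal covariances = 14.734
total variance = 13.188 + 2 × 14.734 = 42.656
α = (k/(k−1))·(1 − ΣVar(i)/total variance) = (7/6)·(1 − 13.188/42.656) = 0.81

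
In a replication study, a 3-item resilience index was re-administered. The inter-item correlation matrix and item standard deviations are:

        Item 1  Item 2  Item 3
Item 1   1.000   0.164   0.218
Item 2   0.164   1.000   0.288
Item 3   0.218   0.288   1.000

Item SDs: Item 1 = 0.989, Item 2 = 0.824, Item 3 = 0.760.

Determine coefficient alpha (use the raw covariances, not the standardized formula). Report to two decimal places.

Σσ²ᵢ = 0.989² + 0.824² + 0.760² = 2.2347
Covariances σ_ij = r_ij · s_i · s_j:
  σ(Item 1,Item 2) = 0.164 × 0.989 × 0.824 = 0.1336
  σ(Item 1,Item 3) = 0.218 × 0.989 × 0.760 = 0.1639
  σ(Item 2,Item 3) = 0.288 × 0.824 × 0.760 = 0.1804
σ²_T = Σσ²ᵢ + 2·Σσ_ij = 2.2347 + 2 × 0.4779 = 3.1905
α = (3/2)·(1 − 2.2347/3.1905) = 0.45

coefficient alpha = 0.45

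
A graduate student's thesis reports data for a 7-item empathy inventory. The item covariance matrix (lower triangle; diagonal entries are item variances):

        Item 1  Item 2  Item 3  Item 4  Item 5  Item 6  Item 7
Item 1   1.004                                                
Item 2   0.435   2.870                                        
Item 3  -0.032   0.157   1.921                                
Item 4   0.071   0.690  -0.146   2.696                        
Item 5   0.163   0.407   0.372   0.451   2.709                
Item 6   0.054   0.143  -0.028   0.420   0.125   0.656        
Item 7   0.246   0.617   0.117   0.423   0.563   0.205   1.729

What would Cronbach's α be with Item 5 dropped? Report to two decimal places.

α = 0.46

Remaining items: Item 1, Item 2, Item 3, Item 4, Item 6, Item 7 (k = 6).
Σσ²ᵢ = 1.004 + 2.870 + 1.921 + 2.696 + 0.656 + 1.729 = 10.876
σ²_total = 10.876 + 2 × 3.372 = 17.620
α (item deleted) = (6/5)·(1 − 10.876/17.620) = 0.46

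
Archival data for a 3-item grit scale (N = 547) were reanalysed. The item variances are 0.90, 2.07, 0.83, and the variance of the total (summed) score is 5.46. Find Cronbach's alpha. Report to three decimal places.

Cronbach's alpha = 0.456

Σσᵢ² = 0.90 + 2.07 + 0.83 = 3.80
α = (k/(k−1))·(1 − Σσᵢ²/σ²_total) = (3/2)·(1 − 3.80/5.46) = 0.456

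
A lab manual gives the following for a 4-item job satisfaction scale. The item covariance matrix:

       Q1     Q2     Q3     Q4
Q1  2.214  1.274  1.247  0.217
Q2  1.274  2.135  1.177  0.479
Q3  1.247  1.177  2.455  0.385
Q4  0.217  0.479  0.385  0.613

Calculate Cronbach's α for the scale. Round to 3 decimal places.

ΣVar(i) = 2.214 + 2.135 + 2.455 + 0.613 = 7.417
Sum of off-diagonal covariances = 4.779
total variance = 7.417 + 2 × 4.779 = 16.975
α = (k/(k−1))·(1 − ΣVar(i)/total variance) = (4/3)·(1 − 7.417/16.975) = 0.751

α = 0.751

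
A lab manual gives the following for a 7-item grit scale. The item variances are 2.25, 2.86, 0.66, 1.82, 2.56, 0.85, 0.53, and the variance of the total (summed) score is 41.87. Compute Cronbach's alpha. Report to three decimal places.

sum of item variances = 2.25 + 2.86 + 0.66 + 1.82 + 2.56 + 0.85 + 0.53 = 11.53
α = (k/(k−1))·(1 − sum of item variances/σ²_total) = (7/6)·(1 − 11.53/41.87) = 0.845

Cronbach's alpha = 0.845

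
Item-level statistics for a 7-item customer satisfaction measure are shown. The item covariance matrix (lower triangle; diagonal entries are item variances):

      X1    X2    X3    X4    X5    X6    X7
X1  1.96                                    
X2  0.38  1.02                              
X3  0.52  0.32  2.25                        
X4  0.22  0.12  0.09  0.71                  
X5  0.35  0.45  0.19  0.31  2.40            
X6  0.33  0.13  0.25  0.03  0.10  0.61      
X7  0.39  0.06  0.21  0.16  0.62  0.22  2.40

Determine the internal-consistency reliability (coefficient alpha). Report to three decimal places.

coefficient alpha = 0.572

ΣVar(i) = 1.96 + 1.02 + 2.25 + 0.71 + 2.40 + 0.61 + 2.40 = 11.35
Sum of off-diagonal covariances = 5.45
σ²_total = 11.35 + 2 × 5.45 = 22.25
α = (k/(k−1))·(1 − ΣVar(i)/σ²_total) = (7/6)·(1 − 11.35/22.25) = 0.572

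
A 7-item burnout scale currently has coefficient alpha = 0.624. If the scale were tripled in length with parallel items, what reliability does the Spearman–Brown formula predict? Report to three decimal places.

predicted reliability = 0.833

Length factor m = 3
α' = m·α / (1 + (m−1)·α)
   = 3 × 0.624 / (1 + (3 − 1) × 0.624)
   = 1.8720 / 2.2480 = 0.833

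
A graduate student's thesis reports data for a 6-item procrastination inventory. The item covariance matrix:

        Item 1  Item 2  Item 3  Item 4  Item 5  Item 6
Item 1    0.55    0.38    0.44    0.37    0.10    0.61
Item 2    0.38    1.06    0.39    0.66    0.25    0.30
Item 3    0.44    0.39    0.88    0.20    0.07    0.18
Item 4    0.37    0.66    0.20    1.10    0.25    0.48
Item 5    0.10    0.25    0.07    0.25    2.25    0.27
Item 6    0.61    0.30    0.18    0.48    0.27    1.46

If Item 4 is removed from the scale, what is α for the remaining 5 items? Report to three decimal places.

Remaining items: Item 1, Item 2, Item 3, Item 5, Item 6 (k = 5).
ΣVar(i) = 0.55 + 1.06 + 0.88 + 2.25 + 1.46 = 6.20
σ²_T = 6.20 + 2 × 2.99 = 12.18
α (item deleted) = (5/4)·(1 − 6.20/12.18) = 0.614

α = 0.614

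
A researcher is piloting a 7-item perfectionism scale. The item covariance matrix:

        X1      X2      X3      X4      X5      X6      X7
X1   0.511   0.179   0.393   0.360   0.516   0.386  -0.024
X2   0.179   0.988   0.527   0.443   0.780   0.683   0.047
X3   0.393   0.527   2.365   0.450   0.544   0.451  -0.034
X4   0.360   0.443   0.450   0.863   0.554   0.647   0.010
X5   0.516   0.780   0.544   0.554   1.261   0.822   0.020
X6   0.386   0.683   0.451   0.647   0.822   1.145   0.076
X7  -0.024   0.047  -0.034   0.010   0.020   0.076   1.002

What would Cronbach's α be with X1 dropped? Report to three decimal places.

Remaining items: X2, X3, X4, X5, X6, X7 (k = 6).
sum of item variances = 0.988 + 2.365 + 0.863 + 1.261 + 1.145 + 1.002 = 7.624
σ²_T = 7.624 + 2 × 6.020 = 19.664
α (item deleted) = (6/5)·(1 − 7.624/19.664) = 0.735

Cronbach's α = 0.735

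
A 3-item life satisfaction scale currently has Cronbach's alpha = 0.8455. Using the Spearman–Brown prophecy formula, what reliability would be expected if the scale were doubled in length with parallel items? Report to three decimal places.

Length factor m = 2
α' = m·α / (1 + (m−1)·α)
   = 2 × 0.8455 / (1 + (2 − 1) × 0.8455)
   = 1.6910 / 1.8455 = 0.916

predicted reliability = 0.916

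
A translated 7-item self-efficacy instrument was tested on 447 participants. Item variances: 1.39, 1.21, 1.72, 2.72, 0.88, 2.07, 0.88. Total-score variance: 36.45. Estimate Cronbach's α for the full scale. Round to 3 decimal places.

Σσ²ᵢ = 1.39 + 1.21 + 1.72 + 2.72 + 0.88 + 2.07 + 0.88 = 10.87
α = (k/(k−1))·(1 − Σσ²ᵢ/total variance) = (7/6)·(1 − 10.87/36.45) = 0.819

Cronbach's α = 0.819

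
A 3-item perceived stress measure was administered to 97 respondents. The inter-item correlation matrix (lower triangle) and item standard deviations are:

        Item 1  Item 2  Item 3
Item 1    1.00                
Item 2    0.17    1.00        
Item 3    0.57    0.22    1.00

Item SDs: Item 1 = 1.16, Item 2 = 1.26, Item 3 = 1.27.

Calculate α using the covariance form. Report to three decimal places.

α = 0.582

Σσ²ᵢ = 1.16² + 1.26² + 1.27² = 4.5461
Covariances σ_ij = r_ij · s_i · s_j:
  σ(Item 1,Item 2) = 0.17 × 1.16 × 1.26 = 0.2485
  σ(Item 1,Item 3) = 0.57 × 1.16 × 1.27 = 0.8397
  σ(Item 2,Item 3) = 0.22 × 1.26 × 1.27 = 0.3520
σ²_T = Σσ²ᵢ + 2·Σσ_ij = 4.5461 + 2 × 1.4402 = 7.4265
α = (3/2)·(1 − 4.5461/7.4265) = 0.582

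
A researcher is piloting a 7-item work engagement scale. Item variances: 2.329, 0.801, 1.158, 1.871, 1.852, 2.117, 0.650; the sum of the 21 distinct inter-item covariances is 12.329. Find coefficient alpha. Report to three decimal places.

coefficient alpha = 0.812

Σσᵢ² = 2.329 + 0.801 + 1.158 + 1.871 + 1.852 + 2.117 + 0.650 = 10.778
Sum of distinct covariances = 12.329
total variance = Σσᵢ² + 2·Σcov = 10.778 + 2 × 12.329 = 35.436
α = (7/6)·(1 − 10.778/35.436) = 0.812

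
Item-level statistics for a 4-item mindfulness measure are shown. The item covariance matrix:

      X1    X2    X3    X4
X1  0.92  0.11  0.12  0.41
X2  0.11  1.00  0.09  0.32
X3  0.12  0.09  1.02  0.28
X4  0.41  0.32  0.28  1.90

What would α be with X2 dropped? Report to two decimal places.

Remaining items: X1, X3, X4 (k = 3).
sum of item variances = 0.92 + 1.02 + 1.90 = 3.84
total variance = 3.84 + 2 × 0.81 = 5.46
α (item deleted) = (3/2)·(1 − 3.84/5.46) = 0.45

α = 0.45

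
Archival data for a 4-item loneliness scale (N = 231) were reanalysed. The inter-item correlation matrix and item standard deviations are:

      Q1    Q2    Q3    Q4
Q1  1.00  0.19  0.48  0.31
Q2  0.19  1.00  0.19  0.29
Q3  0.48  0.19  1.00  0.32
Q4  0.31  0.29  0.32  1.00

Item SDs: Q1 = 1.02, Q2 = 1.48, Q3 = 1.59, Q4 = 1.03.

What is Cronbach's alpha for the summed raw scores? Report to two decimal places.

Cronbach's alpha = 0.60

Σσ²ᵢ = 1.02² + 1.48² + 1.59² + 1.03² = 6.8198
Covariances σ_ij = r_ij · s_i · s_j:
  σ(Q1,Q2) = 0.19 × 1.02 × 1.48 = 0.2868
  σ(Q1,Q3) = 0.48 × 1.02 × 1.59 = 0.7785
  σ(Q1,Q4) = 0.31 × 1.02 × 1.03 = 0.3257
  σ(Q2,Q3) = 0.19 × 1.48 × 1.59 = 0.4471
  σ(Q2,Q4) = 0.29 × 1.48 × 1.03 = 0.4421
  σ(Q3,Q4) = 0.32 × 1.59 × 1.03 = 0.5241
σ²_T = Σσ²ᵢ + 2·Σσ_ij = 6.8198 + 2 × 2.8043 = 12.4284
α = (4/3)·(1 − 6.8198/12.4284) = 0.60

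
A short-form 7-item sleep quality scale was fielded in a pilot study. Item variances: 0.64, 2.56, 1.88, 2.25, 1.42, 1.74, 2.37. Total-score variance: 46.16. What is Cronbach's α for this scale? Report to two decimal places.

sum of item variances = 0.64 + 2.56 + 1.88 + 2.25 + 1.42 + 1.74 + 2.37 = 12.86
α = (k/(k−1))·(1 − sum of item variances/total variance) = (7/6)·(1 − 12.86/46.16) = 0.84

Cronbach's α = 0.84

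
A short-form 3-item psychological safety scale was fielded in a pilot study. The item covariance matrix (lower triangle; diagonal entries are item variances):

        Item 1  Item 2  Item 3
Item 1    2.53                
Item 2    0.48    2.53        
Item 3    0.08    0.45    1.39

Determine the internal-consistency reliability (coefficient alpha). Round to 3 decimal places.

sum of item variances = 2.53 + 2.53 + 1.39 = 6.45
Sum of the distinct covariances = 1.01
total variance = 6.45 + 2 × 1.01 = 8.47
α = (k/(k−1))·(1 − sum of item variances/total variance) = (3/2)·(1 − 6.45/8.47) = 0.358

α = 0.358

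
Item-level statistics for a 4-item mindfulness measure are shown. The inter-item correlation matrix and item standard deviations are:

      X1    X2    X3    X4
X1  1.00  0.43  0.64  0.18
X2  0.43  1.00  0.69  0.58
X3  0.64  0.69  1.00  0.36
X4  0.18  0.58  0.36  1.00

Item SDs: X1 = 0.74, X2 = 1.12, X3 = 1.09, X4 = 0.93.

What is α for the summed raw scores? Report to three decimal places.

α = 0.791

Σσ²ᵢ = 0.74² + 1.12² + 1.09² + 0.93² = 3.8550
Covariances σ_ij = r_ij · s_i · s_j:
  σ(X1,X2) = 0.43 × 0.74 × 1.12 = 0.3564
  σ(X1,X3) = 0.64 × 0.74 × 1.09 = 0.5162
  σ(X1,X4) = 0.18 × 0.74 × 0.93 = 0.1239
  σ(X2,X3) = 0.69 × 1.12 × 1.09 = 0.8424
  σ(X2,X4) = 0.58 × 1.12 × 0.93 = 0.6041
  σ(X3,X4) = 0.36 × 1.09 × 0.93 = 0.3649
σ²_T = Σσ²ᵢ + 2·Σσ_ij = 3.8550 + 2 × 2.8079 = 9.4708
α = (4/3)·(1 − 3.8550/9.4708) = 0.791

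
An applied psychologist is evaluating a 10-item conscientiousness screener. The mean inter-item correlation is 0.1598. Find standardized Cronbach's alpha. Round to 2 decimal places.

Standardized α = k·r̄ / (1 + (k−1)·r̄) = 10 × 0.1598 / (1 + 9 × 0.1598)
  = 1.5980 / 2.4382 = 0.66

α = 0.66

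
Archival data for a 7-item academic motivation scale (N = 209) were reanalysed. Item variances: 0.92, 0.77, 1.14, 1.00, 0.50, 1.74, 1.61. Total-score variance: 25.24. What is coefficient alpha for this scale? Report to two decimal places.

coefficient alpha = 0.81

Σσᵢ² = 0.92 + 0.77 + 1.14 + 1.00 + 0.50 + 1.74 + 1.61 = 7.68
α = (k/(k−1))·(1 − Σσᵢ²/Var(T)) = (7/6)·(1 − 7.68/25.24) = 0.81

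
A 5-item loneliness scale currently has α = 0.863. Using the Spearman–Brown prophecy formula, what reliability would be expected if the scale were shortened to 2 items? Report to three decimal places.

predicted reliability = 0.716

Length factor m = 2/5 = 0.4000
α' = m·α / (1 − (1−m)·α)
   = 2/5 × 0.863 / (1 − (1 − 2/5) × 0.863)
   = 0.3452 / 0.4822 = 0.716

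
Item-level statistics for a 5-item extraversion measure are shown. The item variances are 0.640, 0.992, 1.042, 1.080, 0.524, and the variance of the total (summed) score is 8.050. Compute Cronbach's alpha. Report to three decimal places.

sum of item variances = 0.640 + 0.992 + 1.042 + 1.080 + 0.524 = 4.278
α = (k/(k−1))·(1 − sum of item variances/Var(T)) = (5/4)·(1 − 4.278/8.050) = 0.586

α = 0.586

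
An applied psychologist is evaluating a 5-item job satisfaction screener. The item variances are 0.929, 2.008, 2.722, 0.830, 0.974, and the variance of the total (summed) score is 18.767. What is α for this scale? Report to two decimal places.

α = 0.75

Σσᵢ² = 0.929 + 2.008 + 2.722 + 0.830 + 0.974 = 7.463
α = (k/(k−1))·(1 − Σσᵢ²/total variance) = (5/4)·(1 − 7.463/18.767) = 0.75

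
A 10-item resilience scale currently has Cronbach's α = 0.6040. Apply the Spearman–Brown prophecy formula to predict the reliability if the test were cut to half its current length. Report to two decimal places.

predicted reliability = 0.43

Length factor m = 1/2
α' = m·α / (1 − (1−m)·α)
   = 1/2 × 0.6040 / (1 − (1 − 1/2) × 0.6040)
   = 0.3020 / 0.6980 = 0.43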